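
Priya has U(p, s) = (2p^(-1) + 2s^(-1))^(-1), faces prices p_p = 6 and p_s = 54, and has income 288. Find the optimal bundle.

For CES with ρ = -1, MRS = (s/p)^2.
Tangency: set MRS = p_p/p_s = 6/54 = 1/9.
So (s/p)^2 = 1/9; taking the square root, s/p = 1/3, i.e. s = (1/3)·p.
Substitute into the budget 6·p + 54·s = 288: 24·p = 288, so p* = 12 and s* = (1/3)·12 = 4.

p* = 12, s* = 4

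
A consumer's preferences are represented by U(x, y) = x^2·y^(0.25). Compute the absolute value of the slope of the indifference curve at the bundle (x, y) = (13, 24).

MU_x = 2·x·y^(0.25) and MU_y = 0.25·x^2·y^(-0.75).
MRS = MU_x/MU_y = (8)·y/x.
At (13, 24): MRS = 192/13.
The indifference curve has slope −192/13 at this bundle.

MRS = 192/13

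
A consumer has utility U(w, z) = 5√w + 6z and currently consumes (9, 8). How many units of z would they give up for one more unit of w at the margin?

MRS = 5/36

MU_w = 5/(2√w), MU_z = 6.
MRS = 5/(2√w) ÷ 6.
At (9, 8): MRS = 5/36.
That is, one extra unit of w is worth 5/36 units of z at the margin.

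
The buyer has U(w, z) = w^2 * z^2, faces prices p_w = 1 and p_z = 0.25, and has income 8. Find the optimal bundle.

w* = 4, z* = 16

MU_w = 2·w·z^2 and MU_z = 2·w^2·z.
MRS = MU_w/MU_z = z/w.
Tangency: set MRS = p_w/p_z = 1/0.25 = 4.
So z/w = 4, i.e. z = 4·w.
Substitute into the budget 1·w + 0.25·z = 8: 2·w = 8, so w* = 4.
Then z* = 4·4 = 16.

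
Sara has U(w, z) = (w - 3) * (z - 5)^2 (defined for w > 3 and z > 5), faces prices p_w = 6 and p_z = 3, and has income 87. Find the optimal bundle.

MU_w = (z−5)^2, MU_z = 2·(w−3)·(z−5).
MRS = (1/2)·(z−5)/(w−3).
Tangency: set MRS = p_w/p_z = 6/3 = 2.
So (1/2)·(z − 5)/(w − 3) = 2, i.e. (z − 5) = 4·(w − 3).
Rewrite the budget in excess-of-subsistence terms: 6·(w − 3) + 3·(z − 5) = 87 − 6·3 − 3·5 = 54.
Substituting, 18·(w − 3) = 54, so w − 3 = 3 and w* = 6.
Then z − 5 = 4·3 = 12, so z* = 17.

w* = 6, z* = 17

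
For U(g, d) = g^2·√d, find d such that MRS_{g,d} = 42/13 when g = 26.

d = 21

MU_g = 2·g·√d and MU_d = 0.5·g^2·d^(-0.5).
MRS = MU_g/MU_d = (4)·d/g.
Substitute g = 26: MRS = d/6.5. Setting d/6.5 = 42/13 gives d = (42/13)·6.5 = 21.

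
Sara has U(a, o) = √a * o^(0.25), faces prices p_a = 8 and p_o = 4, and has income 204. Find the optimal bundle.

MU_a = 0.5·a^(-0.5)·o^(0.25) and MU_o = 0.25·√a·o^(-0.75).
MRS = MU_a/MU_o = (2)·o/a.
Tangency: set MRS = p_a/p_o = 8/4 = 2.
So (2)·o/a = 2, i.e. o = a.
Substitute into the budget 8·a + 4·o = 204: 12·a = 204, so a* = 17.
Then o* = 17.

a* = 17, o* = 17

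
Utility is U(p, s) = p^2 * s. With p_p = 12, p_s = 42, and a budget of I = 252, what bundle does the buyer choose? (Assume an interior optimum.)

MU_p = 2·p·s and MU_s = p^2.
MRS = MU_p/MU_s = (2/1)·s/p.
Tangency: set MRS = p_p/p_s = 12/42 = 2/7.
So (2/1)·s/p = 2/7, i.e. s = (1/7)·p.
Substitute into the budget 12·p + 42·s = 252: 18·p = 252, so p* = 14.
Then s* = (1/7)·14 = 2.

p* = 14, s* = 2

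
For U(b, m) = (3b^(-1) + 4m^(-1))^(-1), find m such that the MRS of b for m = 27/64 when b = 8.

m = 6

For CES with ρ = -1, MRS = (3/4)·(m/b)^2.
Setting (3/4)·(m/8)^2 = 27/64 gives (m/8)^2 = 9/16, so m/8 = 0.75 and m = 6.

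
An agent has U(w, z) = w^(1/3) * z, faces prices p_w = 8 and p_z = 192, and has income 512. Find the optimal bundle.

MU_w = 1/3·w^(-2/3)·z and MU_z = w^(1/3).
MRS = MU_w/MU_z = (1/3)·z/w.
Tangency: set MRS = p_w/p_z = 8/192 = 1/24.
So (1/3)·z/w = 1/24, i.e. z = 0.125·w.
Substitute into the budget 8·w + 192·z = 512: 32·w = 512, so w* = 16.
Then z* = 0.125·16 = 2.

w* = 16, z* = 2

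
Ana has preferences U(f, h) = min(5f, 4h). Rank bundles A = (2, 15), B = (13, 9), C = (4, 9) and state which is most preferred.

Bundle B

Evaluate utility at each bundle:
U(A) = 10.
U(B) = 36.
U(C) = 20.
Highest utility is B, so B ≻ C ≻ A.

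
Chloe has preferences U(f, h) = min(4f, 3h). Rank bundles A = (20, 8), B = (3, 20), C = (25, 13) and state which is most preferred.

Evaluate utility at each bundle:
U(A) = 24.
U(B) = 12.
U(C) = 39.
Highest utility is C, so C ≻ A ≻ B.

Bundle C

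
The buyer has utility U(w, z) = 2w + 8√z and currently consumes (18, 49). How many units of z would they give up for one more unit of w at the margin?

MU_w = 2, MU_z = 8/(2√z).
MRS = 2 ÷ (8/(2√z)).
At (18, 49): MRS = 3.5.
The indifference curve has slope −3.5 at this bundle.

MRS = 3.5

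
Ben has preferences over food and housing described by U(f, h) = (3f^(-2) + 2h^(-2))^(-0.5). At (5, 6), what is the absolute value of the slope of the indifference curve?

For CES with ρ = -2, MRS = (3/2)·(h/f)^3.
At (5, 6): MRS = 324/125.
So at (5, 6) the consumer would give up 324/125 units of h for one more unit of f.

MRS = 324/125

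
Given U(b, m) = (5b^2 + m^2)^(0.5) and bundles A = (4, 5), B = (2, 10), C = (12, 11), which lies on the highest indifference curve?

Evaluate utility at each bundle:
U(A) = 10.247.
U(B) = 10.954.
U(C) = 29.000.
Highest utility is C, so C ≻ B ≻ A.

Bundle C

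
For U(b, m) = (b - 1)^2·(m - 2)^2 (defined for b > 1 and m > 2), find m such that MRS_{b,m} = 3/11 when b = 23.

MU_b = 2·(b−1)·(m−2)^2, MU_m = 2·(b−1)^2·(m−2).
MRS = (m−2)/(b−1).
Substitute b = 23: MRS = (m − 2)/22. Setting this equal to 3/11 gives m − 2 = (3/11)·22 = 6, so m = 8.

m = 8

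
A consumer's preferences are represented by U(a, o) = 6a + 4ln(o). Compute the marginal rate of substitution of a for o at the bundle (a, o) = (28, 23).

MRS = 34.5

MU_a = 6, MU_o = 4/o.
MRS = 6 ÷ (4/o).
At (28, 23): MRS = 34.5.
That is, one extra unit of a is worth 34.5 units of o at the margin.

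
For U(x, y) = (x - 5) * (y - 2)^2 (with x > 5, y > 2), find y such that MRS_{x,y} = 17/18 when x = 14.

MU_x = (y−2)^2, MU_y = 2·(x−5)·(y−2).
MRS = (1/2)·(y−2)/(x−5).
Substitute x = 14: MRS = (y − 2)/18. Setting this equal to 17/18 gives y − 2 = (17/18)·18 = 17, so y = 19.

y = 19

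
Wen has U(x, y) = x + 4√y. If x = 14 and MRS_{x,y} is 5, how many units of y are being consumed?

y = 100

MU_x = 1, MU_y = 4/(2√y).
MRS = 1 ÷ (4/(2√y)).
MRS depends only on y: 0.5·√y = 5 ⇒ √y = 5/0.5 = 10 ⇒ y = 100.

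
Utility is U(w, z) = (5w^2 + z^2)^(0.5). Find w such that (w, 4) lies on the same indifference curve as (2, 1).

w = 1

U depends on (w, z) only through S = 5w^2 + z^2, so equal utility means equal S. At (2, 1): S = 21.
With z = 4: 4^2 = 16, so 5w^2 = 21 − 16 = 5, i.e. w^2 = 1.
Hence w = √1 = 1.
Check: U(1, 4) = 4.5826.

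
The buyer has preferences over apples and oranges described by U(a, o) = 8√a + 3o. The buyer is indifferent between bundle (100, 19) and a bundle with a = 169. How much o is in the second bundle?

U(100, 19) = 137.
Set U(169, o) = 137 and solve.
With a = 169: √169 = 13, so 3o = 137 − 8·13 = 33 and o = 11.
Check: U(169, 11) = 137.

o = 11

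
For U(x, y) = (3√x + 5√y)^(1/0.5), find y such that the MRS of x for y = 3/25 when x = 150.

y = 6

For CES with ρ = 0.5, MRS = (3/5)·√(y/x).
Setting (3/5)·√(y/150) = 3/25 gives √(y/150) = 0.2, so y/150 = 1/25 and y = 6.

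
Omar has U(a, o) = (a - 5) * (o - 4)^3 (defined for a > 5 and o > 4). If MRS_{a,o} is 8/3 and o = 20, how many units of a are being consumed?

a = 7

MU_a = (o−4)^3, MU_o = 3·(a−5)·(o−4)^2.
MRS = (1/3)·(o−4)/(a−5).
Substitute o = 20: MRS = (16/3)/(a − 5). Setting this equal to 8/3 gives a − 5 = (16/3)/(8/3) = 2, so a = 7.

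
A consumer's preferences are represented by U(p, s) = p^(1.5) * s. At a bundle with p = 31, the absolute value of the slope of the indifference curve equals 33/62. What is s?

MU_p = 1.5·√p·s and MU_s = p^(1.5).
MRS = MU_p/MU_s = (1.5)·s/p.
Substitute p = 31: MRS = s/(62/3). Setting s/(62/3) = 33/62 gives s = (33/62)·(62/3) = 11.

s = 11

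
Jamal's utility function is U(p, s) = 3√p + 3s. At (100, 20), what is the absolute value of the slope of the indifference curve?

MRS = 0.05

MU_p = 3/(2√p), MU_s = 3.
MRS = 3/(2√p) ÷ 3.
At (100, 20): MRS = 0.05.
The indifference curve has slope −0.05 at this bundle.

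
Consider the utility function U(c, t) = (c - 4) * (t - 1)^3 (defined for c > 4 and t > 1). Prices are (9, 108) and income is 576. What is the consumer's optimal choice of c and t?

MU_c = (t−1)^3, MU_t = 3·(c−4)·(t−1)^2.
MRS = (1/3)·(t−1)/(c−4).
Tangency: set MRS = p_c/p_t = 9/108 = 1/12.
So (1/3)·(t − 1)/(c − 4) = 1/12, i.e. (t − 1) = 0.25·(c − 4).
Rewrite the budget in excess-of-subsistence terms: 9·(c − 4) + 108·(t − 1) = 576 − 9·4 − 108·1 = 432.
Substituting, 36·(c − 4) = 432, so c − 4 = 12 and c* = 16.
Then t − 1 = 0.25·12 = 3, so t* = 4.

c* = 16, t* = 4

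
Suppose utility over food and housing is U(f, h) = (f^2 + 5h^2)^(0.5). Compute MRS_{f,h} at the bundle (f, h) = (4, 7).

MRS = 4/35

For CES with ρ = 2, MRS = (1/5)·(h/f)^(-1).
At (4, 7): MRS = 4/35.
That is, one extra unit of f is worth 4/35 units of h at the margin.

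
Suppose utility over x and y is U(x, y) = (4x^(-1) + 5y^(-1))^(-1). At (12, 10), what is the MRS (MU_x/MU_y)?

For CES with ρ = -1, MRS = (4/5)·(y/x)^2.
At (12, 10): MRS = 5/9.
So at (12, 10) the consumer would give up 5/9 units of y for one more unit of x.

MRS = 5/9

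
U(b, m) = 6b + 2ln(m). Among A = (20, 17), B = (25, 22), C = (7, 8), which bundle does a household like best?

Bundle B

Evaluate utility at each bundle:
U(A) = 125.666.
U(B) = 156.182.
U(C) = 46.159.
Highest utility is B, so B ≻ A ≻ C.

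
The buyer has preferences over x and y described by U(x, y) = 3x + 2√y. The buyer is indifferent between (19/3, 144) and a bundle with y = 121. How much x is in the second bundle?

U(19/3, 144) = 43.
Set U(x, 121) = 43 and solve.
With y = 121: √121 = 11, so 3x = 43 − 2·11 = 21 and x = 7.
Check: U(7, 121) = 43.

x = 7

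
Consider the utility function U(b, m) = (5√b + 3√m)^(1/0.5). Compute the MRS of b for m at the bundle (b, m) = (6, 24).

For CES with ρ = 0.5, MRS = (5/3)·√(m/b).
At (6, 24): MRS = 10/3.
The indifference curve has slope −10/3 at this bundle.

MRS = 10/3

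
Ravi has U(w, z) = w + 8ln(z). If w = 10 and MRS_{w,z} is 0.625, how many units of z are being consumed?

z = 5

MU_w = 1, MU_z = 8/z.
MRS = 1 ÷ (8/z).
MRS depends only on z: 0.125·z = 0.625 ⇒ z = 0.625/0.125 = 5.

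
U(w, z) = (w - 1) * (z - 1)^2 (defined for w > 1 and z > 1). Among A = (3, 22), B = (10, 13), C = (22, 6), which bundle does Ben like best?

Bundle B

Evaluate utility at each bundle:
U(A) = 882.
U(B) = 1296.
U(C) = 525.
Highest utility is B, so B ≻ A ≻ C.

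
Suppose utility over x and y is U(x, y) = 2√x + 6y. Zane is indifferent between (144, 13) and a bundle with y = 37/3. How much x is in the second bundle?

U(144, 13) = 102.
Set U(x, 37/3) = 102 and solve.
With y = 37/3: 2√x = 102 − 6·37/3 = 28, so √x = 14 and x = 196.
Check: U(196, 37/3) = 102.

x = 196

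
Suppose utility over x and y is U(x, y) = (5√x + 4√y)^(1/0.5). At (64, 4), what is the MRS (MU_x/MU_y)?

For CES with ρ = 0.5, MRS = (5/4)·√(y/x).
At (64, 4): MRS = 5/16.
That is, one extra unit of x is worth 5/16 units of y at the margin.

MRS = 5/16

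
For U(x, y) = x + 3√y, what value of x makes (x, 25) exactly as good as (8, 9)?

U(8, 9) = 17.
Set U(x, 25) = 17 and solve.
With y = 25: √25 = 5, so x = 17 − 3·5 = 2.
Check: U(2, 25) = 17.

x = 2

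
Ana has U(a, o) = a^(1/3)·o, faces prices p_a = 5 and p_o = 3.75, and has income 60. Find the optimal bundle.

MU_a = 1/3·a^(-2/3)·o and MU_o = a^(1/3).
MRS = MU_a/MU_o = (1/3)·o/a.
Tangency: set MRS = p_a/p_o = 5/3.75 = 4/3.
So (1/3)·o/a = 4/3, i.e. o = 4·a.
Substitute into the budget 5·a + 3.75·o = 60: 20·a = 60, so a* = 3.
Then o* = 4·3 = 12.

a* = 3, o* = 12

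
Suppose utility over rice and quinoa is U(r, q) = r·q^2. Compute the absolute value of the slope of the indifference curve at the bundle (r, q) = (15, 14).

MRS = 7/15

MU_r = q^2 and MU_q = 2·r·q.
MRS = MU_r/MU_q = (1/2)·q/r.
At (15, 14): MRS = 7/15.
So at (15, 14) the consumer would give up 7/15 units of q for one more unit of r.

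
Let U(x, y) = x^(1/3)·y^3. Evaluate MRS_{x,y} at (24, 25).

MU_x = 1/3·x^(-2/3)·y^3 and MU_y = 3·x^(1/3)·y^2.
MRS = MU_x/MU_y = (1/9)·y/x.
At (24, 25): MRS = 25/216.
That is, one extra unit of x is worth 25/216 units of y at the margin.

MRS = 25/216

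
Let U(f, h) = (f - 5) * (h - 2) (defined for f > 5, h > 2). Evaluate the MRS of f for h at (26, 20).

MU_f = (h−2), MU_h = (f−5).
MRS = (h−2)/(f−5).
At (26, 20): MRS = 6/7.
So at (26, 20) the consumer would give up 6/7 units of h for one more unit of f.

MRS = 6/7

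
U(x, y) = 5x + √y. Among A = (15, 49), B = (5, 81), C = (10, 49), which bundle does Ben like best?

Bundle A

Evaluate utility at each bundle:
U(A) = 82.000.
U(B) = 34.000.
U(C) = 57.000.
Highest utility is A, so A ≻ C ≻ B.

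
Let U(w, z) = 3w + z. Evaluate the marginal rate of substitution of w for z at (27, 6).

MU_w = 3, MU_z = 1, so MRS = 3/1 = 3 at every bundle.
At (27, 6): MRS = 3.
So at (27, 6) the consumer would give up 3 units of z for one more unit of w.

MRS = 3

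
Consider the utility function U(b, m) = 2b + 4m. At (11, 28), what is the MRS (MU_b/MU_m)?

MRS = 0.5

MU_b = 2, MU_m = 4, so MRS = 2/4 = 0.5 at every bundle.
At (11, 28): MRS = 0.5.
That is, one extra unit of b is worth 0.5 units of m at the margin.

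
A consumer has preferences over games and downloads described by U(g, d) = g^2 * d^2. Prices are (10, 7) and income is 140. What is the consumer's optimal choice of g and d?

g* = 7, d* = 10

MU_g = 2·g·d^2 and MU_d = 2·g^2·d.
MRS = MU_g/MU_d = d/g.
Tangency: set MRS = p_g/p_d = 10/7.
So d/g = 10/7, i.e. d = (10/7)·g.
Substitute into the budget 10·g + 7·d = 140: 20·g = 140, so g* = 7.
Then d* = (10/7)·7 = 10.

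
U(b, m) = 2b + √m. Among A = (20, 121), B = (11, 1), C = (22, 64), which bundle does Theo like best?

Evaluate utility at each bundle:
U(A) = 51.000.
U(B) = 23.000.
U(C) = 52.000.
Highest utility is C, so C ≻ A ≻ B.

Bundle C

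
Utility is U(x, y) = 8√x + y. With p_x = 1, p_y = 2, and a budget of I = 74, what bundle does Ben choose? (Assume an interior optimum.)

x* = 64, y* = 5

MU_x = 8/(2√x), MU_y = 1.
MRS = 8/(2√x) ÷ 1.
Tangency: set MRS = p_x/p_y = 1/2 = 0.5.
MRS depends only on x: 4/√x = 0.5 ⇒ √x = 4/0.5 = 8 ⇒ x* = 64.
From the budget, 2·y = 74 − 1·64 = 10, so y* = 5.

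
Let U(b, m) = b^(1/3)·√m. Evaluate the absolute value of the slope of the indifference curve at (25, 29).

MU_b = 1/3·b^(-2/3)·√m and MU_m = 0.5·b^(1/3)·m^(-0.5).
MRS = MU_b/MU_m = (2/3)·m/b.
At (25, 29): MRS = 58/75.
The indifference curve has slope −58/75 at this bundle.

MRS = 58/75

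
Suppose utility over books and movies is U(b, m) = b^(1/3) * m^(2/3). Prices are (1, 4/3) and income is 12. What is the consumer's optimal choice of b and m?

MU_b = 1/3·b^(-2/3)·m^(2/3) and MU_m = 2/3·b^(1/3)·m^(-1/3).
MRS = MU_b/MU_m = (0.5)·m/b.
Tangency: set MRS = p_b/p_m = 1/(4/3) = 0.75.
So (0.5)·m/b = 0.75, i.e. m = 1.5·b.
Substitute into the budget 1·b + (4/3)·m = 12: 3·b = 12, so b* = 4.
Then m* = 1.5·4 = 6.

b* = 4, m* = 6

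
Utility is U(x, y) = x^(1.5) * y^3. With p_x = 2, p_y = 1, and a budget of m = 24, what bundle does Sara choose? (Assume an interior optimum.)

x* = 4, y* = 16

MU_x = 1.5·√x·y^3 and MU_y = 3·x^(1.5)·y^2.
MRS = MU_x/MU_y = (0.5)·y/x.
Tangency: set MRS = p_x/p_y = 2/1 = 2.
So (0.5)·y/x = 2, i.e. y = 4·x.
Substitute into the budget 2·x + 1·y = 24: 6·x = 24, so x* = 4.
Then y* = 4·4 = 16.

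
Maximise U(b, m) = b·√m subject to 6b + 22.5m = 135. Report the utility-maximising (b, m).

b* = 15, m* = 2

MU_b = √m and MU_m = 0.5·b·m^(-0.5).
MRS = MU_b/MU_m = (2)·m/b.
Tangency: set MRS = p_b/p_m = 6/22.5 = 4/15.
So (2)·m/b = 4/15, i.e. m = (2/15)·b.
Substitute into the budget 6·b + 22.5·m = 135: 9·b = 135, so b* = 15.
Then m* = (2/15)·15 = 2.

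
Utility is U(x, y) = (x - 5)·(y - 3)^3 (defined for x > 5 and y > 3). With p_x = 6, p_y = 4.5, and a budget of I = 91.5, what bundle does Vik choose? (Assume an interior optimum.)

x* = 7, y* = 11

MU_x = (y−3)^3, MU_y = 3·(x−5)·(y−3)^2.
MRS = (1/3)·(y−3)/(x−5).
Tangency: set MRS = p_x/p_y = 6/4.5 = 4/3.
So (1/3)·(y − 3)/(x − 5) = 4/3, i.e. (y − 3) = 4·(x − 5).
Rewrite the budget in excess-of-subsistence terms: 6·(x − 5) + 4.5·(y − 3) = 91.5 − 6·5 − 4.5·3 = 48.
Substituting, 24·(x − 5) = 48, so x − 5 = 2 and x* = 7.
Then y − 3 = 4·2 = 8, so y* = 11.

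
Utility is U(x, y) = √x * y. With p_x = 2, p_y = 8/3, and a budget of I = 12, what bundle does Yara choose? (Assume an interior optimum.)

MU_x = 0.5·x^(-0.5)·y and MU_y = √x.
MRS = MU_x/MU_y = (0.5)·y/x.
Tangency: set MRS = p_x/p_y = 2/(8/3) = 0.75.
So (0.5)·y/x = 0.75, i.e. y = 1.5·x.
Substitute into the budget 2·x + (8/3)·y = 12: 6·x = 12, so x* = 2.
Then y* = 1.5·2 = 3.

x* = 2, y* = 3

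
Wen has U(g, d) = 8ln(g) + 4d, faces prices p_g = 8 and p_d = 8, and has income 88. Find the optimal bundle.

MU_g = 8/g, MU_d = 4.
MRS = 8/g ÷ 4.
Tangency: set MRS = p_g/p_d = 8/8 = 1.
MRS depends only on g: 2/g = 1 ⇒ g* = 2/1 = 2.
From the budget, 8·d = 88 − 8·2 = 72, so d* = 9.

g* = 2, d* = 9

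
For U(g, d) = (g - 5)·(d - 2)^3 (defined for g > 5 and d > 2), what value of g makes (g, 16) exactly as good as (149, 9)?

g = 23

U(149, 9) = 49392.
Set U(g, 16) = 49392 and solve.
With d = 16: (16 − 2)^3 = 2744, so (g − 5) = 49392/2744 = 18.
So g = 5 + 18 = 23.
Check: U(23, 16) = 49392.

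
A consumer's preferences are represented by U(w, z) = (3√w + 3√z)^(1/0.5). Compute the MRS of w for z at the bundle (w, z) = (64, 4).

MRS = 0.25

For CES with ρ = 0.5, MRS = √(z/w).
At (64, 4): MRS = 0.25.
The indifference curve has slope −0.25 at this bundle.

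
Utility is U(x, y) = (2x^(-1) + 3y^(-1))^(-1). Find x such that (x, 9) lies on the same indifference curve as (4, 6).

U depends on (x, y) only through S = 2x^(-1) + 3y^(-1), so equal utility means equal S. At (4, 6): S = 1.
With y = 9: 3·9^(-1) = 1/3, so 2x^(-1) = 1 − 1/3 = 2/3, i.e. x^(-1) = 1/3.
Hence x = 1/(1/3) = 3.
Check: U(3, 9) = 1.

x = 3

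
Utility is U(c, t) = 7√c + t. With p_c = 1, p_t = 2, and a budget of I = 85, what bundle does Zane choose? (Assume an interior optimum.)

MU_c = 7/(2√c), MU_t = 1.
MRS = 7/(2√c) ÷ 1.
Tangency: set MRS = p_c/p_t = 1/2 = 0.5.
MRS depends only on c: 3.5/√c = 0.5 ⇒ √c = 3.5/0.5 = 7 ⇒ c* = 49.
From the budget, 2·t = 85 − 1·49 = 36, so t* = 18.

c* = 49, t* = 18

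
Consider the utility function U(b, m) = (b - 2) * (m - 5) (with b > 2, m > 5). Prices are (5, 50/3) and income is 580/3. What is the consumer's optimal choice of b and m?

b* = 12, m* = 8

MU_b = (m−5), MU_m = (b−2).
MRS = (m−5)/(b−2).
Tangency: set MRS = p_b/p_m = 5/(50/3) = 0.3.
So (m − 5)/(b − 2) = 0.3, i.e. (m − 5) = 0.3·(b − 2).
Rewrite the budget in excess-of-subsistence terms: 5·(b − 2) + (50/3)·(m − 5) = 580/3 − 5·2 − (50/3)·5 = 100.
Substituting, 10·(b − 2) = 100, so b − 2 = 10 and b* = 12.
Then m − 5 = 0.3·10 = 3, so m* = 8.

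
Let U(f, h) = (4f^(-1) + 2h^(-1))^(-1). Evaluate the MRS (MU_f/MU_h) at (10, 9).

MRS = 81/50

For CES with ρ = -1, MRS = (4/2)·(h/f)^2.
At (10, 9): MRS = 81/50.
So at (10, 9) the consumer would give up 81/50 units of h for one more unit of f.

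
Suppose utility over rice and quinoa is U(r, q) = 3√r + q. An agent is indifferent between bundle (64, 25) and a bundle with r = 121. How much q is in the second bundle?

U(64, 25) = 49.
Set U(121, q) = 49 and solve.
With r = 121: √121 = 11, so q = 49 − 3·11 = 16.
Check: U(121, 16) = 49.

q = 16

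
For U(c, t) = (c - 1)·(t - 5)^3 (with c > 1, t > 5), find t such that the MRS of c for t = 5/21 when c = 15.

MU_c = (t−5)^3, MU_t = 3·(c−1)·(t−5)^2.
MRS = (1/3)·(t−5)/(c−1).
Substitute c = 15: MRS = (t − 5)/42. Setting this equal to 5/21 gives t − 5 = (5/21)·42 = 10, so t = 15.

t = 15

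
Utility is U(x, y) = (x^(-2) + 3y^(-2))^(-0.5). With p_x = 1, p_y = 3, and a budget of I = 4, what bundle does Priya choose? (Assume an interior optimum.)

For CES with ρ = -2, MRS = (1/3)·(y/x)^3.
Tangency: set MRS = p_x/p_y = 1/3.
So (y/x)^3 = 1; taking the cube root, y/x = 1, i.e. y = x.
Substitute into the budget 1·x + 3·y = 4: 4·x = 4, so x* = 1 and y* = 1.

x* = 1, y* = 1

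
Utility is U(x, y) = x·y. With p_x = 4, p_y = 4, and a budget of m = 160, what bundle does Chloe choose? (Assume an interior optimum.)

x* = 20, y* = 20

MU_x = y and MU_y = x.
MRS = MU_x/MU_y = y/x.
Tangency: set MRS = p_x/p_y = 4/4 = 1.
So y/x = 1, i.e. y = x.
Substitute into the budget 4·x + 4·y = 160: 8·x = 160, so x* = 20.
Then y* = 20.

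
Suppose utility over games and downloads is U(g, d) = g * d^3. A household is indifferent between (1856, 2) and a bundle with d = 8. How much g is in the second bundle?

g = 29

U(1856, 2) = 14848.
Set U(g, 8) = 14848 and solve.
With d = 8: 8^3 = 512, so g = 14848/512 = 29.
Check: U(29, 8) = 14848.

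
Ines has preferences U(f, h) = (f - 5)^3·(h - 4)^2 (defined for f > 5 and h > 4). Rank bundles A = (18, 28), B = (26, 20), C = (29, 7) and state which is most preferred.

Bundle B

Evaluate utility at each bundle:
U(A) = 1265472.
U(B) = 2370816.
U(C) = 124416.
Highest utility is B, so B ≻ A ≻ C.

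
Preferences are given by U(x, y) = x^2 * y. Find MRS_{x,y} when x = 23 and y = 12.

MU_x = 2·x·y and MU_y = x^2.
MRS = MU_x/MU_y = (2/1)·y/x.
At (23, 12): MRS = 24/23.
That is, one extra unit of x is worth 24/23 units of y at the margin.

MRS = 24/23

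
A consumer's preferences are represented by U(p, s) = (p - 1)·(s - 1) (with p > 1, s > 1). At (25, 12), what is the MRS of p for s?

MRS = 11/24

MU_p = (s−1), MU_s = (p−1).
MRS = (s−1)/(p−1).
At (25, 12): MRS = 11/24.
So at (25, 12) the consumer would give up 11/24 units of s for one more unit of p.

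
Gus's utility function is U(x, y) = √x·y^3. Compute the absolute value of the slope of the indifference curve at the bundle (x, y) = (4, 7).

MU_x = 0.5·x^(-0.5)·y^3 and MU_y = 3·√x·y^2.
MRS = MU_x/MU_y = (1/6)·y/x.
At (4, 7): MRS = 7/24.
That is, one extra unit of x is worth 7/24 units of y at the margin.

MRS = 7/24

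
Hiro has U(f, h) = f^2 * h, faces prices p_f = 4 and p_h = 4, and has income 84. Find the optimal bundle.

f* = 14, h* = 7

MU_f = 2·f·h and MU_h = f^2.
MRS = MU_f/MU_h = (2/1)·h/f.
Tangency: set MRS = p_f/p_h = 4/4 = 1.
So (2/1)·h/f = 1, i.e. h = 0.5·f.
Substitute into the budget 4·f + 4·h = 84: 6·f = 84, so f* = 14.
Then h* = 0.5·14 = 7.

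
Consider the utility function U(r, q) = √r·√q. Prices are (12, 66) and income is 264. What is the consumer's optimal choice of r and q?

MU_r = 0.5·r^(-0.5)·√q and MU_q = 0.5·√r·q^(-0.5).
MRS = MU_r/MU_q = q/r.
Tangency: set MRS = p_r/p_q = 12/66 = 2/11.
So q/r = 2/11, i.e. q = (2/11)·r.
Substitute into the budget 12·r + 66·q = 264: 24·r = 264, so r* = 11.
Then q* = (2/11)·11 = 2.

r* = 11, q* = 2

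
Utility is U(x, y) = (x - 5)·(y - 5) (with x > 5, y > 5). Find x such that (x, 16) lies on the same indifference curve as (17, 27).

U(17, 27) = 264.
Set U(x, 16) = 264 and solve.
With y = 16: (16 − 5) = 11, so (x − 5) = 264/11 = 24.
So x = 5 + 24 = 29.
Check: U(29, 16) = 264.

x = 29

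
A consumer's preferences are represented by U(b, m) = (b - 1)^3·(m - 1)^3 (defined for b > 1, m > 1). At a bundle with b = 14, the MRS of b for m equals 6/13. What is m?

MU_b = 3·(b−1)^2·(m−1)^3, MU_m = 3·(b−1)^3·(m−1)^2.
MRS = (m−1)/(b−1).
Substitute b = 14: MRS = (m − 1)/13. Setting this equal to 6/13 gives m − 1 = (6/13)·13 = 6, so m = 7.

m = 7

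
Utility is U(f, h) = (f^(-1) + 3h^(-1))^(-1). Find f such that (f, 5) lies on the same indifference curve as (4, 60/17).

U depends on (f, h) only through S = f^(-1) + 3h^(-1), so equal utility means equal S. At (4, 60/17): S = 1.1.
With h = 5: 3·5^(-1) = 0.6, so f^(-1) = 1.1 − 0.6 = 0.5.
Hence f = 1/0.5 = 2.
Check: U(2, 5) = 0.9091.

f = 2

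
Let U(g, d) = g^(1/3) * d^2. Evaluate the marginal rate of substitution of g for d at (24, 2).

MU_g = 1/3·g^(-2/3)·d^2 and MU_d = 2·g^(1/3)·d.
MRS = MU_g/MU_d = (1/6)·d/g.
At (24, 2): MRS = 1/72.
That is, one extra unit of g is worth 1/72 units of d at the margin.

MRS = 1/72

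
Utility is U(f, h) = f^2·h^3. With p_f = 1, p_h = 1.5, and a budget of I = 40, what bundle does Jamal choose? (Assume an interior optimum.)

MU_f = 2·f·h^3 and MU_h = 3·f^2·h^2.
MRS = MU_f/MU_h = (2/3)·h/f.
Tangency: set MRS = p_f/p_h = 1/1.5 = 2/3.
So (2/3)·h/f = 2/3, i.e. h = f.
Substitute into the budget 1·f + 1.5·h = 40: 2.5·f = 40, so f* = 16.
Then h* = 16.

f* = 16, h* = 16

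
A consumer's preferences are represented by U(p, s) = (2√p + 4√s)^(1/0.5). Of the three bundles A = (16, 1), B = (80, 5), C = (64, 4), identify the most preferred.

Evaluate utility at each bundle:
U(A) = 144.000.
U(B) = 720.000.
U(C) = 576.000.
Highest utility is B, so B ≻ C ≻ A.

Bundle B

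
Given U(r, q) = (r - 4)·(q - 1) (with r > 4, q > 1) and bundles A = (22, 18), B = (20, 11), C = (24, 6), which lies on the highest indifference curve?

Evaluate utility at each bundle:
U(A) = 306.
U(B) = 160.
U(C) = 100.
Highest utility is A, so A ≻ B ≻ C.

Bundle A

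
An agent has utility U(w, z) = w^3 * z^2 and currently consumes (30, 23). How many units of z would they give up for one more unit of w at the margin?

MU_w = 3·w^2·z^2 and MU_z = 2·w^3·z.
MRS = MU_w/MU_z = (3/2)·z/w.
At (30, 23): MRS = 1.15.
That is, one extra unit of w is worth 1.15 units of z at the margin.

MRS = 1.15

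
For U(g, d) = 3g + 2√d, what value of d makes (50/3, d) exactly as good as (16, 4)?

d = 1

U(16, 4) = 52.
Set U(50/3, d) = 52 and solve.
With g = 50/3: 2√d = 52 − 3·50/3 = 2, so √d = 1 and d = 1.
Check: U(50/3, 1) = 52.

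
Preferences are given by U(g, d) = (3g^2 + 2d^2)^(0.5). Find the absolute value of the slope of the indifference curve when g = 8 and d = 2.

MRS = 6

For CES with ρ = 2, MRS = (3/2)·(d/g)^(-1).
At (8, 2): MRS = 6.
So at (8, 2) the consumer would give up 6 units of d for one more unit of g.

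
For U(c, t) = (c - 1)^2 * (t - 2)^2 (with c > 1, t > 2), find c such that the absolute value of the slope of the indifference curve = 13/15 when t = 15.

c = 16

MU_c = 2·(c−1)·(t−2)^2, MU_t = 2·(c−1)^2·(t−2).
MRS = (t−2)/(c−1).
Substitute t = 15: MRS = 13/(c − 1). Setting this equal to 13/15 gives c − 1 = 13/(13/15) = 15, so c = 16.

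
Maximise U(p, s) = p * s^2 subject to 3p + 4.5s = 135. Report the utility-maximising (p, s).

p* = 15, s* = 20

MU_p = s^2 and MU_s = 2·p·s.
MRS = MU_p/MU_s = (1/2)·s/p.
Tangency: set MRS = p_p/p_s = 3/4.5 = 2/3.
So (1/2)·s/p = 2/3, i.e. s = (4/3)·p.
Substitute into the budget 3·p + 4.5·s = 135: 9·p = 135, so p* = 15.
Then s* = (4/3)·15 = 20.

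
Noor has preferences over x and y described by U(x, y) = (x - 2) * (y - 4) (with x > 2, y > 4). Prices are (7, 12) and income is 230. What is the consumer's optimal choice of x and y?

x* = 14, y* = 11

MU_x = (y−4), MU_y = (x−2).
MRS = (y−4)/(x−2).
Tangency: set MRS = p_x/p_y = 7/12.
So (y − 4)/(x − 2) = 7/12, i.e. (y − 4) = (7/12)·(x − 2).
Rewrite the budget in excess-of-subsistence terms: 7·(x − 2) + 12·(y − 4) = 230 − 7·2 − 12·4 = 168.
Substituting, 14·(x − 2) = 168, so x − 2 = 12 and x* = 14.
Then y − 4 = (7/12)·12 = 7, so y* = 11.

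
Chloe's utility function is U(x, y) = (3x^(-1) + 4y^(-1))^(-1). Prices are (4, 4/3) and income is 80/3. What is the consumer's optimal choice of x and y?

For CES with ρ = -1, MRS = (3/4)·(y/x)^2.
Tangency: set MRS = p_x/p_y = 4/(4/3) = 3.
So (y/x)^2 = 4; taking the square root, y/x = 2, i.e. y = 2·x.
Substitute into the budget 4·x + (4/3)·y = 80/3: (20/3)·x = 80/3, so x* = 4 and y* = 2·4 = 8.

x* = 4, y* = 8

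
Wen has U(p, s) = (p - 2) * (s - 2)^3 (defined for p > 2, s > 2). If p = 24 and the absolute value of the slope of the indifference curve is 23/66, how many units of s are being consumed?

s = 25

MU_p = (s−2)^3, MU_s = 3·(p−2)·(s−2)^2.
MRS = (1/3)·(s−2)/(p−2).
Substitute p = 24: MRS = (s − 2)/66. Setting this equal to 23/66 gives s − 2 = (23/66)·66 = 23, so s = 25.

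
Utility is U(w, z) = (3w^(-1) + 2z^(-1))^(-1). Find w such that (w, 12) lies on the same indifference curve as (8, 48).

U depends on (w, z) only through S = 3w^(-1) + 2z^(-1), so equal utility means equal S. At (8, 48): S = 5/12.
With z = 12: 2·12^(-1) = 1/6, so 3w^(-1) = 5/12 − 1/6 = 0.25, i.e. w^(-1) = 1/12.
Hence w = 1/(1/12) = 12.
Check: U(12, 12) = 2.4.

w = 12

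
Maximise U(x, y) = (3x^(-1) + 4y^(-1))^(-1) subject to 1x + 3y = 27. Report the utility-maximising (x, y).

x* = 9, y* = 6

For CES with ρ = -1, MRS = (3/4)·(y/x)^2.
Tangency: set MRS = p_x/p_y = 1/3.
So (y/x)^2 = 4/9; taking the square root, y/x = 2/3, i.e. y = (2/3)·x.
Substitute into the budget 1·x + 3·y = 27: 3·x = 27, so x* = 9 and y* = (2/3)·9 = 6.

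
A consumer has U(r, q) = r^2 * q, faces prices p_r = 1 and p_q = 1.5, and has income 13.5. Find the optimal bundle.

r* = 9, q* = 3

MU_r = 2·r·q and MU_q = r^2.
MRS = MU_r/MU_q = (2/1)·q/r.
Tangency: set MRS = p_r/p_q = 1/1.5 = 2/3.
So (2/1)·q/r = 2/3, i.e. q = (1/3)·r.
Substitute into the budget 1·r + 1.5·q = 13.5: 1.5·r = 13.5, so r* = 9.
Then q* = (1/3)·9 = 3.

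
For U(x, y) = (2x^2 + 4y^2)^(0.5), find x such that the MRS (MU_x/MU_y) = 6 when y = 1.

x = 12

For CES with ρ = 2, MRS = (2/4)·(y/x)^(-1).
Setting (2/4)·(1/x)^(-1) = 6 gives (1/x)^(-1) = 12, so 1/x = 1/12 and x = 12.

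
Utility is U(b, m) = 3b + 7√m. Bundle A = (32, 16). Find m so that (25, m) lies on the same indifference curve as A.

U(32, 16) = 124.
Set U(25, m) = 124 and solve.
With b = 25: 7√m = 124 − 3·25 = 49, so √m = 7 and m = 49.
Check: U(25, 49) = 124.

m = 49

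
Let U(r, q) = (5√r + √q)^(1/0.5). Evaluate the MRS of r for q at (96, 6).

MRS = 1.25

For CES with ρ = 0.5, MRS = (5/1)·√(q/r).
At (96, 6): MRS = 1.25.
The indifference curve has slope −1.25 at this bundle.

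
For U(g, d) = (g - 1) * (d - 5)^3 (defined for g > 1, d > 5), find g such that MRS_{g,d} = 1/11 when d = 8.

MU_g = (d−5)^3, MU_d = 3·(g−1)·(d−5)^2.
MRS = (1/3)·(d−5)/(g−1).
Substitute d = 8: MRS = 1/(g − 1). Setting this equal to 1/11 gives g − 1 = 1/(1/11) = 11, so g = 12.

g = 12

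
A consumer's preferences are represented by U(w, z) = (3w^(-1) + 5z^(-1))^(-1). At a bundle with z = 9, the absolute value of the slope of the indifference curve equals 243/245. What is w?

w = 7

For CES with ρ = -1, MRS = (3/5)·(z/w)^2.
Setting (3/5)·(9/w)^2 = 243/245 gives (9/w)^2 = 81/49, so 9/w = 9/7 and w = 7.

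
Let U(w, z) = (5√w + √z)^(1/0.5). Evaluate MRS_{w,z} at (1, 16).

For CES with ρ = 0.5, MRS = (5/1)·√(z/w).
At (1, 16): MRS = 20.
So at (1, 16) the consumer would give up 20 units of z for one more unit of w.

MRS = 20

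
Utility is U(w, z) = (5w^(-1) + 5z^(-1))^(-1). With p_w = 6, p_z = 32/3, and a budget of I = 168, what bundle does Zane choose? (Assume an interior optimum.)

For CES with ρ = -1, MRS = (z/w)^2.
Tangency: set MRS = p_w/p_z = 6/(32/3) = 9/16.
So (z/w)^2 = 9/16; taking the square root, z/w = 0.75, i.e. z = 0.75·w.
Substitute into the budget 6·w + (32/3)·z = 168: 14·w = 168, so w* = 12 and z* = 0.75·12 = 9.

w* = 12, z* = 9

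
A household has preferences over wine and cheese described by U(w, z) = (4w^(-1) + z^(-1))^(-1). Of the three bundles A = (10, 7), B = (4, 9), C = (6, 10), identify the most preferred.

Bundle A

Evaluate utility at each bundle:
U(A) = 1.842.
U(B) = 0.900.
U(C) = 1.304.
Highest utility is A, so A ≻ C ≻ B.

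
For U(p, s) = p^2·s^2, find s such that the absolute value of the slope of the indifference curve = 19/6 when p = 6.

s = 19

MU_p = 2·p·s^2 and MU_s = 2·p^2·s.
MRS = MU_p/MU_s = s/p.
Substitute p = 6: MRS = s/6. Setting s/6 = 19/6 gives s = (19/6)·6 = 19.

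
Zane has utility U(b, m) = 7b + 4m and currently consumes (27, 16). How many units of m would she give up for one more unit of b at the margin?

MU_b = 7, MU_m = 4, so MRS = 7/4 = 1.75 at every bundle.
At (27, 16): MRS = 1.75.
The indifference curve has slope −1.75 at this bundle.

MRS = 1.75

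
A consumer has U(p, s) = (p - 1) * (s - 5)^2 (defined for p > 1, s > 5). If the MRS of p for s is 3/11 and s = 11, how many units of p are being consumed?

MU_p = (s−5)^2, MU_s = 2·(p−1)·(s−5).
MRS = (1/2)·(s−5)/(p−1).
Substitute s = 11: MRS = 3/(p − 1). Setting this equal to 3/11 gives p − 1 = 3/(3/11) = 11, so p = 12.

p = 12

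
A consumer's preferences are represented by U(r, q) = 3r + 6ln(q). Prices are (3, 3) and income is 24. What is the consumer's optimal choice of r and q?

MU_r = 3, MU_q = 6/q.
MRS = 3 ÷ (6/q).
Tangency: set MRS = p_r/p_q = 3/3 = 1.
MRS depends only on q: 0.5·q = 1 ⇒ q* = 1/0.5 = 2.
From the budget, 3·r = 24 − 3·2 = 18, so r* = 6.

r* = 6, q* = 2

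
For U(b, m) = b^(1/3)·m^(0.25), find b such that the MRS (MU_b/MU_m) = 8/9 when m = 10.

MU_b = 1/3·b^(-2/3)·m^(0.25) and MU_m = 0.25·b^(1/3)·m^(-0.75).
MRS = MU_b/MU_m = (4/3)·m/b.
Substitute m = 10: MRS = (40/3)/b. Setting (40/3)/b = 8/9 gives b = (40/3)/(8/9) = 15.

b = 15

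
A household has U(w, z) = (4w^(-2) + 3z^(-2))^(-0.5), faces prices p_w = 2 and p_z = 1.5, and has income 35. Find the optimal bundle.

For CES with ρ = -2, MRS = (4/3)·(z/w)^3.
Tangency: set MRS = p_w/p_z = 2/1.5 = 4/3.
So (z/w)^3 = 1; taking the cube root, z/w = 1, i.e. z = w.
Substitute into the budget 2·w + 1.5·z = 35: 3.5·w = 35, so w* = 10 and z* = 10.

w* = 10, z* = 10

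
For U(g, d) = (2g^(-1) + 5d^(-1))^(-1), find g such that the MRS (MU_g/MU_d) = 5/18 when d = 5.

For CES with ρ = -1, MRS = (2/5)·(d/g)^2.
Setting (2/5)·(5/g)^2 = 5/18 gives (5/g)^2 = 25/36, so 5/g = 5/6 and g = 6.

g = 6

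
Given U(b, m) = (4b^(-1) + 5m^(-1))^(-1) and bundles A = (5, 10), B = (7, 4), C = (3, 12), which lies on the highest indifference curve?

Bundle A

Evaluate utility at each bundle:
U(A) = 0.769.
U(B) = 0.549.
U(C) = 0.571.
Highest utility is A, so A ≻ C ≻ B.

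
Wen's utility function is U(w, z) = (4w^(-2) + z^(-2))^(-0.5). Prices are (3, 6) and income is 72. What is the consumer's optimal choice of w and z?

w* = 12, z* = 6

For CES with ρ = -2, MRS = (4/1)·(z/w)^3.
Tangency: set MRS = p_w/p_z = 3/6 = 0.5.
So (z/w)^3 = 0.125; taking the cube root, z/w = 0.5, i.e. z = 0.5·w.
Substitute into the budget 3·w + 6·z = 72: 6·w = 72, so w* = 12 and z* = 0.5·12 = 6.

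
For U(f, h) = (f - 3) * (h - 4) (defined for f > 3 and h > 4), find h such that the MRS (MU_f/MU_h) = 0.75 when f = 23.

h = 19

MU_f = (h−4), MU_h = (f−3).
MRS = (h−4)/(f−3).
Substitute f = 23: MRS = (h − 4)/20. Setting this equal to 0.75 gives h − 4 = 0.75·20 = 15, so h = 19.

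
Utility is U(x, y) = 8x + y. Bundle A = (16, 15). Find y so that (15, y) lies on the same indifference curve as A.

U(16, 15) = 143.
Set U(15, y) = 143 and solve.
8·15 + y = 143 ⇒ y = 23 ⇒ y = 23.
Check: U(15, 23) = 143.

y = 23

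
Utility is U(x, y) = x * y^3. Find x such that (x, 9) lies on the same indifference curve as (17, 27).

U(17, 27) = 334611.
Set U(x, 9) = 334611 and solve.
With y = 9: 9^3 = 729, so x = 334611/729 = 459.
Check: U(459, 9) = 334611.

x = 459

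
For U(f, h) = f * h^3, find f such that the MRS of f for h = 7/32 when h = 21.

f = 32

MU_f = h^3 and MU_h = 3·f·h^2.
MRS = MU_f/MU_h = (1/3)·h/f.
Substitute h = 21: MRS = 7/f. Setting 7/f = 7/32 gives f = 7/(7/32) = 32.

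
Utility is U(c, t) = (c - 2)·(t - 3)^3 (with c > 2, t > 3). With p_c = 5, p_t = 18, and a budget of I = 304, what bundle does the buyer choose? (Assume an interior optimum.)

c* = 14, t* = 13

MU_c = (t−3)^3, MU_t = 3·(c−2)·(t−3)^2.
MRS = (1/3)·(t−3)/(c−2).
Tangency: set MRS = p_c/p_t = 5/18.
So (1/3)·(t − 3)/(c − 2) = 5/18, i.e. (t − 3) = (5/6)·(c − 2).
Rewrite the budget in excess-of-subsistence terms: 5·(c − 2) + 18·(t − 3) = 304 − 5·2 − 18·3 = 240.
Substituting, 20·(c − 2) = 240, so c − 2 = 12 and c* = 14.
Then t − 3 = (5/6)·12 = 10, so t* = 13.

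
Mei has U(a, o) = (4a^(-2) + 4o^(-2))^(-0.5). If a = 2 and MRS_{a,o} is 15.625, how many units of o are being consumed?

For CES with ρ = -2, MRS = (o/a)^3.
Setting (o/2)^3 = 15.625 gives o/2 = 2.5 and o = 5.

o = 5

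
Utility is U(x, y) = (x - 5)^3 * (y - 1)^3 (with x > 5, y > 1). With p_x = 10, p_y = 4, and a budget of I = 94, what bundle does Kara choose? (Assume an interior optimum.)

MU_x = 3·(x−5)^2·(y−1)^3, MU_y = 3·(x−5)^3·(y−1)^2.
MRS = (y−1)/(x−5).
Tangency: set MRS = p_x/p_y = 10/4 = 2.5.
So (y − 1)/(x − 5) = 2.5, i.e. (y − 1) = 2.5·(x − 5).
Rewrite the budget in excess-of-subsistence terms: 10·(x − 5) + 4·(y − 1) = 94 − 10·5 − 4·1 = 40.
Substituting, 20·(x − 5) = 40, so x − 5 = 2 and x* = 7.
Then y − 1 = 2.5·2 = 5, so y* = 6.

x* = 7, y* = 6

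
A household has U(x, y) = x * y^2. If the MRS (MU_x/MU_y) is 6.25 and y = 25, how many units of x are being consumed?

x = 2

MU_x = y^2 and MU_y = 2·x·y.
MRS = MU_x/MU_y = (1/2)·y/x.
Substitute y = 25: MRS = 12.5/x. Setting 12.5/x = 6.25 gives x = 12.5/6.25 = 2.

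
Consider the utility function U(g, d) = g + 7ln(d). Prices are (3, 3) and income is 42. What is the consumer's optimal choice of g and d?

MU_g = 1, MU_d = 7/d.
MRS = 1 ÷ (7/d).
Tangency: set MRS = p_g/p_d = 3/3 = 1.
MRS depends only on d: (1/7)·d = 1 ⇒ d* = 1/(1/7) = 7.
From the budget, 3·g = 42 − 3·7 = 21, so g* = 7.

g* = 7, d* = 7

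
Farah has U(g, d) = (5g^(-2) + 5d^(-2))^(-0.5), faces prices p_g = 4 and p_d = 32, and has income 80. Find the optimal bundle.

For CES with ρ = -2, MRS = (d/g)^3.
Tangency: set MRS = p_g/p_d = 4/32 = 0.125.
So (d/g)^3 = 0.125; taking the cube root, d/g = 0.5, i.e. d = 0.5·g.
Substitute into the budget 4·g + 32·d = 80: 20·g = 80, so g* = 4 and d* = 0.5·4 = 2.

g* = 4, d* = 2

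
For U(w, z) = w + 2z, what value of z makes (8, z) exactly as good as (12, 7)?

U(12, 7) = 26.
Set U(8, z) = 26 and solve.
8 + 2z = 26 ⇒ 2z = 18 ⇒ z = 9.
Check: U(8, 9) = 26.

z = 9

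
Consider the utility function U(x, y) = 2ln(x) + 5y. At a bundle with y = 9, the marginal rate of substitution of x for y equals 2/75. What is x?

MU_x = 2/x, MU_y = 5.
MRS = 2/x ÷ 5.
MRS depends only on x: 0.4/x = 2/75 ⇒ x = 0.4/(2/75) = 15.

x = 15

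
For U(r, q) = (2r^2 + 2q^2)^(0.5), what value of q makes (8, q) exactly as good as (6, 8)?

U depends on (r, q) only through S = 2r^2 + 2q^2, so equal utility means equal S. At (6, 8): S = 200.
With r = 8: 2·8^2 = 128, so 2q^2 = 200 − 128 = 72, i.e. q^2 = 36.
Hence q = √36 = 6.
Check: U(8, 6) = 14.1421.

q = 6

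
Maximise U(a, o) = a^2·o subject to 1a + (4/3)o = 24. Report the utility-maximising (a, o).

MU_a = 2·a·o and MU_o = a^2.
MRS = MU_a/MU_o = (2/1)·o/a.
Tangency: set MRS = p_a/p_o = 1/(4/3) = 0.75.
So (2/1)·o/a = 0.75, i.e. o = 0.375·a.
Substitute into the budget 1·a + (4/3)·o = 24: 1.5·a = 24, so a* = 16.
Then o* = 0.375·16 = 6.

a* = 16, o* = 6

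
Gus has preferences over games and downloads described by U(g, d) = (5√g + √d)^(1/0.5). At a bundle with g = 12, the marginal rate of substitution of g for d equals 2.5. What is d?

For CES with ρ = 0.5, MRS = (5/1)·√(d/g).
Setting (5/1)·√(d/12) = 2.5 gives √(d/12) = 0.5, so d/12 = 0.25 and d = 3.

d = 3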